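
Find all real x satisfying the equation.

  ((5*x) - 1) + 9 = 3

Step 1. [((5*x) - 1) + 9 = 3] the outer +9 inverts by subtracting 9, so sub: (5*x) - 1 = -6.
Step 2. [(5*x) - 1 = -6] peel the -1: add 1 from each side. So sub: 5*x = -5.
Step 3. [5*x = -5] 5 out front; divide by 5 ⇒ div: x = -1.

Answer: x ∈ {-1}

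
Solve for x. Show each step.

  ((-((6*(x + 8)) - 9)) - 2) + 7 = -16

Step 1. [((-((6*(x + 8)) - 9)) - 2) + 7 = -16] the outer +7 inverts by subtracting 7, so sub: (-((6*(x + 8)) - 9)) - 2 = -23.
Step 2. [(-((6*(x + 8)) - 9)) - 2 = -23] the outer -2 inverts by adding 2, so sub: -((6*(x + 8)) - 9) = -21.
Step 3. [-((6*(x + 8)) - 9) = -21] LHS negated; negate both sides. So neg: (6*(x + 8)) - 9 = 21.
Step 4. [(6*(x + 8)) - 9 = 21] peel the -9: add 9 from each side. So sub: 6*(x + 8) = 30.
Step 5. [6*(x + 8) = 30] 6 out front; divide by 6, so div: x + 8 = 5.
Step 6. [x + 8 = 5] 8 comes off first (subtract 8). So sub: x = -3.

Answer: x ∈ {-3}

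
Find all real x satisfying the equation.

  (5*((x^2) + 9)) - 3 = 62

Step 1. [(5*((x^2) + 9)) - 3 = 62] -3 is outermost — add 3 both sides ⇒ sub: 5*((x^2) + 9) = 65.
Step 2. [5*((x^2) + 9) = 65] divide by the outer 5. So div: (x^2) + 9 = 13.
Step 3. [(x^2) + 9 = 13] peel the +9: subtract 9 from each side. So sub: x^2 = 4.
Step 4. [x^2 = 4] √ both sides: 4 ≥ 0 gives two branches. So sqrt: x = 2 or -2.

Answer: x ∈ {-2, 2}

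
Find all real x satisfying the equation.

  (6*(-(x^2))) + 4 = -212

Step 1. [(6*(-(x^2))) + 4 = -212] the outer +4 inverts by subtracting 4 ⇒ sub: 6*(-(x^2)) = -216.
Step 2. [6*(-(x^2)) = -216] leading coefficient 6: divide by 6 ⇒ div: -(x^2) = -36.
Step 3. [-(x^2) = -36] flip signs both sides ⇒ neg: x^2 = 36.
Step 4. [x^2 = 36] 36 ≥ 0, LHS is (·)² — take ±√, so sqrt: x = 6 or -6.

Answer: x ∈ {-6, 6}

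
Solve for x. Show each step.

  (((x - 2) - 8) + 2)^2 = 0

Step 1. [(((x - 2) - 8) + 2)^2 = 0] LHS squared, RHS 0 ≥ 0: apply √ (±) ⇒ sqrt: ((x - 2) - 8) + 2 = 0.
Step 2. [((x - 2) - 8) + 2 = 0] subtract 2: x sits inside (… + 2) ⇒ sub: (x - 2) - 8 = -2.
Step 3. [(x - 2) - 8 = -2] -8 is outermost — add 8 both sides, so sub: x - 2 = 6.
Step 4. [x - 2 = 6] peel the -2: add 2 from each side ⇒ sub: x = 8.

Answer: x ∈ {8}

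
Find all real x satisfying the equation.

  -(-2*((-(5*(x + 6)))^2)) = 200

Step 1. [-(-2*((-(5*(x + 6)))^2)) = 200] flip signs both sides. So neg: -2*((-(5*(x + 6)))^2) = -200.
Step 2. [-2*((-(5*(x + 6)))^2) = -200] divide by the outer -2 ⇒ div: (-(5*(x + 6)))^2 = 100.
Step 3. [(-(5*(x + 6)))^2 = 100] 100 ≥ 0, LHS is (·)² — take ±√ ⇒ sqrt: -(5*(x + 6)) = 10 or -10.
Step 4. [-(5*(x + 6)) = 10 or -10] leading − — multiply by −1, so neg: 5*(x + 6) = -10 or 10.
Step 5. [5*(x + 6) = -10 or 10] 5·(inner) — divide through by 5, so div: x + 6 = -2 or 2.
Step 6. [x + 6 = -2 or 2] the outer +6 inverts by subtracting 6 ⇒ sub: x = -8 or -4.

Answer: x ∈ {-8, -4}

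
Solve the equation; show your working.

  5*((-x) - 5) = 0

Step 1. [5*((-x) - 5) = 0] divide by the outer 5, so div: (-x) - 5 = 0.
Step 2. [(-x) - 5 = 0] -5 is outermost — add 5 both sides ⇒ sub: -x = 5.
Step 3. [-x = 5] LHS negated; negate both sides, so neg: x = -5.

Answer: x ∈ {-5}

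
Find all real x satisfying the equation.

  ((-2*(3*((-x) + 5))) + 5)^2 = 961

Step 1. [((-2*(3*((-x) + 5))) + 5)^2 = 961] LHS squared, RHS 961 ≥ 0: apply √ (±) ⇒ sqrt: (-2*(3*((-x) + 5))) + 5 = 31 or -31.
Step 2. [(-2*(3*((-x) + 5))) + 5 = 31 or -31] +5 is outermost — subtract 5 both sides, so sub: -2*(3*((-x) + 5)) = 26 or -36.
Step 3. [-2*(3*((-x) + 5)) = 26 or -36] LHS = -2·(…); ÷-2 both sides ⇒ div: 3*((-x) + 5) = -13 or 18.
Step 4. [3*((-x) + 5) = -13 or 18] 3 out front; divide by 3. So div: (-x) + 5 = -13/3 or 6.
Step 5. [(-x) + 5 = -13/3 or 6] peel the +5: subtract 5 from each side. So sub: -x = -28/3 or 1.
Step 6. [-x = -28/3 or 1] leading − — multiply by −1. So neg: x = 28/3 or -1.

Answer: x ∈ {-1, 28/3}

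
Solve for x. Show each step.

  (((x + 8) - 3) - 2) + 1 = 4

Step 1. [(((x + 8) - 3) - 2) + 1 = 4] 1 comes off first (subtract 1) ⇒ sub: ((x + 8) - 3) - 2 = 3.
Step 2. [((x + 8) - 3) - 2 = 3] -2 is outermost — add 2 both sides ⇒ sub: (x + 8) - 3 = 5.
Step 3. [(x + 8) - 3 = 5] add 3: x sits inside (… - 3). So sub: x + 8 = 8.
Step 4. [x + 8 = 8] the outer +8 inverts by subtracting 8. So sub: x = 0.

Answer: x ∈ {0}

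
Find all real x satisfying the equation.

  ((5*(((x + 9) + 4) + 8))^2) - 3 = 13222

Step 1. [((5*(((x + 9) + 4) + 8))^2) - 3 = 13222] the outer -3 inverts by adding 3 ⇒ sub: (5*(((x + 9) + 4) + 8))^2 = 13225.
Step 2. [(5*(((x + 9) + 4) + 8))^2 = 13225] 13225 ≥ 0, LHS is (·)² — take ±√. So sqrt: 5*(((x + 9) + 4) + 8) = 115 or -115.
Step 3. [5*(((x + 9) + 4) + 8) = 115 or -115] 5·(inner) — divide through by 5, so div: ((x + 9) + 4) + 8 = 23 or -23.
Step 4. [((x + 9) + 4) + 8 = 23 or -23] peel the +8: subtract 8 from each side, so sub: (x + 9) + 4 = 15 or -31.
Step 5. [(x + 9) + 4 = 15 or -31] peel the +4: subtract 4 from each side, so sub: x + 9 = 11 or -35.
Step 6. [x + 9 = 11 or -35] peel the +9: subtract 9 from each side, so sub: x = 2 or -44.

Answer: x ∈ {-44, 2}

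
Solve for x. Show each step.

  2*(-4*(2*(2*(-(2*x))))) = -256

Step 1. [2*(-4*(2*(2*(-(2*x))))) = -256] leading coefficient 2: divide by 2, so div: -4*(2*(2*(-(2*x)))) = -128.
Step 2. [-4*(2*(2*(-(2*x)))) = -128] divide by the outer -4 ⇒ div: 2*(2*(-(2*x))) = 32.
Step 3. [2*(2*(-(2*x))) = 32] LHS = 2·(…); ÷2 both sides. So div: 2*(-(2*x)) = 16.
Step 4. [2*(-(2*x)) = 16] LHS = 2·(…); ÷2 both sides, so div: -(2*x) = 8.
Step 5. [-(2*x) = 8] LHS negated; negate both sides ⇒ neg: 2*x = -8.
Step 6. [2*x = -8] LHS = 2·(…); ÷2 both sides ⇒ div: x = -4.

Answer: x ∈ {-4}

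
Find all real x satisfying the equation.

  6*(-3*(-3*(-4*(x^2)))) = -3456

Step 1. [6*(-3*(-3*(-4*(x^2)))) = -3456] 6 out front; divide by 6 ⇒ div: -3*(-3*(-4*(x^2))) = -576.
Step 2. [-3*(-3*(-4*(x^2))) = -576] LHS = -3·(…); ÷-3 both sides, so div: -3*(-4*(x^2)) = 192.
Step 3. [-3*(-4*(x^2)) = 192] LHS = -3·(…); ÷-3 both sides, so div: -4*(x^2) = -64.
Step 4. [-4*(x^2) = -64] leading coefficient -4: divide by -4. So div: x^2 = 16.
Step 5. [x^2 = 16] √ both sides: 16 ≥ 0 gives two branches. So sqrt: x = 4 or -4.

Answer: x ∈ {-4, 4}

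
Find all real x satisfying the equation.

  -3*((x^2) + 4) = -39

Step 1. [-3*((x^2) + 4) = -39] LHS = -3·(…); ÷-3 both sides, so div: (x^2) + 4 = 13.
Step 2. [(x^2) + 4 = 13] the outer +4 inverts by subtracting 4. So sub: x^2 = 9.
Step 3. [x^2 = 9] LHS squared, RHS 9 ≥ 0: apply √ (±). So sqrt: x = 3 or -3.

Answer: x ∈ {-3, 3}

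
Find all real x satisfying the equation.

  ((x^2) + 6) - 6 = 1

Step 1. [((x^2) + 6) - 6 = 1] -6 is outermost — add 6 both sides. So sub: (x^2) + 6 = 7.
Step 2. [(x^2) + 6 = 7] +6 is outermost — subtract 6 both sides. So sub: x^2 = 1.
Step 3. [x^2 = 1] √ both sides: 1 ≥ 0 gives two branches ⇒ sqrt: x = 1 or -1.

Answer: x ∈ {-1, 1}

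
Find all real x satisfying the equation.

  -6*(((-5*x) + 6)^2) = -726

Step 1. [-6*(((-5*x) + 6)^2) = -726] divide by the outer -6. So div: ((-5*x) + 6)^2 = 121.
Step 2. [((-5*x) + 6)^2 = 121] 121 ≥ 0, LHS is (·)² — take ±√ ⇒ sqrt: (-5*x) + 6 = 11 or -11.
Step 3. [(-5*x) + 6 = 11 or -11] subtract 6: x sits inside (… + 6) ⇒ sub: -5*x = 5 or -17.
Step 4. [-5*x = 5 or -17] -5 out front; divide by -5 ⇒ div: x = -1 or 17/5.

Answer: x ∈ {-1, 17/5}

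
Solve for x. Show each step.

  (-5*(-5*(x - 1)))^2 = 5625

Step 1. [(-5*(-5*(x - 1)))^2 = 5625] √ both sides: 5625 ≥ 0 gives two branches ⇒ sqrt: -5*(-5*(x - 1)) = 75 or -75.
Step 2. [-5*(-5*(x - 1)) = 75 or -75] -5·(inner) — divide through by -5, so div: -5*(x - 1) = -15 or 15.
Step 3. [-5*(x - 1) = -15 or 15] -5 out front; divide by -5, so div: x - 1 = 3 or -3.
Step 4. [x - 1 = 3 or -3] add 1: x sits inside (… - 1). So sub: x = 4 or -2.

Answer: x ∈ {-2, 4}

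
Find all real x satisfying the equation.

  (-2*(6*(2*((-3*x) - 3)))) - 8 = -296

Step 1. [(-2*(6*(2*((-3*x) - 3)))) - 8 = -296] 8 comes off first (add 8) ⇒ sub: -2*(6*(2*((-3*x) - 3))) = -288.
Step 2. [-2*(6*(2*((-3*x) - 3))) = -288] divide by the outer -2, so div: 6*(2*((-3*x) - 3)) = 144.
Step 3. [6*(2*((-3*x) - 3)) = 144] LHS = 6·(…); ÷6 both sides, so div: 2*((-3*x) - 3) = 24.
Step 4. [2*((-3*x) - 3) = 24] 2 out front; divide by 2. So div: (-3*x) - 3 = 12.
Step 5. [(-3*x) - 3 = 12] common factor -3 (LHS and 12) — divide through. So factor: x + 1 = -4.
Step 6. [x + 1 = -4] peel the +1: subtract 1 from each side. So sub: x = -5.

Answer: x ∈ {-5}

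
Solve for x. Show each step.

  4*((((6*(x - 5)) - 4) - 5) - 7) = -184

Step 1. [4*((((6*(x - 5)) - 4) - 5) - 7) = -184] 4 out front; divide by 4, so div: (((6*(x - 5)) - 4) - 5) - 7 = -46.
Step 2. [(((6*(x - 5)) - 4) - 5) - 7 = -46] -7 is outermost — add 7 both sides, so sub: ((6*(x - 5)) - 4) - 5 = -39.
Step 3. [((6*(x - 5)) - 4) - 5 = -39] peel the -5: add 5 from each side ⇒ sub: (6*(x - 5)) - 4 = -34.
Step 4. [(6*(x - 5)) - 4 = -34] the outer -4 inverts by adding 4. So sub: 6*(x - 5) = -30.
Step 5. [6*(x - 5) = -30] divide by the outer 6. So div: x - 5 = -5.
Step 6. [x - 5 = -5] 5 comes off first (add 5), so sub: x = 0.

Answer: x ∈ {0}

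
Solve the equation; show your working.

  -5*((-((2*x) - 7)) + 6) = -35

Step 1. [-5*((-((2*x) - 7)) + 6) = -35] divide by the outer -5. So div: (-((2*x) - 7)) + 6 = 7.
Step 2. [(-((2*x) - 7)) + 6 = 7] the outer +6 inverts by subtracting 6. So sub: -((2*x) - 7) = 1.
Step 3. [-((2*x) - 7) = 1] LHS negated; negate both sides, so neg: (2*x) - 7 = -1.
Step 4. [(2*x) - 7 = -1] 7 comes off first (add 7) ⇒ sub: 2*x = 6.
Step 5. [2*x = 6] 2 out front; divide by 2. So div: x = 3.

Answer: x ∈ {3}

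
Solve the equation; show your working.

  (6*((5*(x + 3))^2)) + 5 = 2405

Step 1. [(6*((5*(x + 3))^2)) + 5 = 2405] the outer +5 inverts by subtracting 5, so sub: 6*((5*(x + 3))^2) = 2400.
Step 2. [6*((5*(x + 3))^2) = 2400] LHS = 6·(…); ÷6 both sides ⇒ div: (5*(x + 3))^2 = 400.
Step 3. [(5*(x + 3))^2 = 400] LHS squared, RHS 400 ≥ 0: apply √ (±). So sqrt: 5*(x + 3) = 20 or -20.
Step 4. [5*(x + 3) = 20 or -20] 5·(inner) — divide through by 5 ⇒ div: x + 3 = 4 or -4.
Step 5. [x + 3 = 4 or -4] peel the +3: subtract 3 from each side ⇒ sub: x = 1 or -7.

Answer: x ∈ {-7, 1}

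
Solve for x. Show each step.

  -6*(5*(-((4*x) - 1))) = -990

Step 1. [-6*(5*(-((4*x) - 1))) = -990] -6·(inner) — divide through by -6, so div: 5*(-((4*x) - 1)) = 165.
Step 2. [5*(-((4*x) - 1)) = 165] 5·(inner) — divide through by 5 ⇒ div: -((4*x) - 1) = 33.
Step 3. [-((4*x) - 1) = 33] leading − — multiply by −1. So neg: (4*x) - 1 = -33.
Step 4. [(4*x) - 1 = -33] the outer -1 inverts by adding 1, so sub: 4*x = -32.
Step 5. [4*x = -32] divide by the outer 4, so div: x = -8.

Answer: x ∈ {-8}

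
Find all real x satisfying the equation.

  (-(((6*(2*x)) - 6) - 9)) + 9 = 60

Step 1. [(-(((6*(2*x)) - 6) - 9)) + 9 = 60] peel the +9: subtract 9 from each side. So sub: -(((6*(2*x)) - 6) - 9) = 51.
Step 2. [-(((6*(2*x)) - 6) - 9) = 51] flip signs both sides, so neg: ((6*(2*x)) - 6) - 9 = -51.
Step 3. [((6*(2*x)) - 6) - 9 = -51] the outer -9 inverts by adding 9, so sub: (6*(2*x)) - 6 = -42.
Step 4. [(6*(2*x)) - 6 = -42] common factor 6 (LHS and -42) — divide through. So factor: (2*x) - 1 = -7.
Step 5. [(2*x) - 1 = -7] the outer -1 inverts by adding 1 ⇒ sub: 2*x = -6.
Step 6. [2*x = -6] LHS = 2·(…); ÷2 both sides, so div: x = -3.

Answer: x ∈ {-3}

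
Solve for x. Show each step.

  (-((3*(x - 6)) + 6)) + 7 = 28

Step 1. [(-((3*(x - 6)) + 6)) + 7 = 28] +7 is outermost — subtract 7 both sides, so sub: -((3*(x - 6)) + 6) = 21.
Step 2. [-((3*(x - 6)) + 6) = 21] LHS negated; negate both sides. So neg: (3*(x - 6)) + 6 = -21.
Step 3. [(3*(x - 6)) + 6 = -21] peel the +6: subtract 6 from each side ⇒ sub: 3*(x - 6) = -27.
Step 4. [3*(x - 6) = -27] divide by the outer 3, so div: x - 6 = -9.
Step 5. [x - 6 = -9] the outer -6 inverts by adding 6, so sub: x = -3.

Answer: x ∈ {-3}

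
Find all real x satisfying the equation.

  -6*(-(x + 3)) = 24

Step 1. [-6*(-(x + 3)) = 24] LHS = -6·(…); ÷-6 both sides. So div: -(x + 3) = -4.
Step 2. [-(x + 3) = -4] LHS negated; negate both sides ⇒ neg: x + 3 = 4.
Step 3. [x + 3 = 4] 3 comes off first (subtract 3) ⇒ sub: x = 1.

Answer: x ∈ {1}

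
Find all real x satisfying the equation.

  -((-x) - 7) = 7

Step 1. [-((-x) - 7) = 7] flip signs both sides ⇒ neg: (-x) - 7 = -7.
Step 2. [(-x) - 7 = -7] the outer -7 inverts by adding 7. So sub: -x = 0.
Step 3. [-x = 0] leading − — multiply by −1. So neg: x = 0.

Answer: x ∈ {0}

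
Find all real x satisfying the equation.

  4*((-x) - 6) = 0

Step 1. [4*((-x) - 6) = 0] LHS = 4·(…); ÷4 both sides. So div: (-x) - 6 = 0.
Step 2. [(-x) - 6 = 0] the outer -6 inverts by adding 6 ⇒ sub: -x = 6.
Step 3. [-x = 6] LHS negated; negate both sides ⇒ neg: x = -6.

Answer: x ∈ {-6}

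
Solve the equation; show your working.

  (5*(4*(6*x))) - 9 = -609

Step 1. [(5*(4*(6*x))) - 9 = -609] 9 comes off first (add 9). So sub: 5*(4*(6*x)) = -600.
Step 2. [5*(4*(6*x)) = -600] LHS = 5·(…); ÷5 both sides, so div: 4*(6*x) = -120.
Step 3. [4*(6*x) = -120] leading coefficient 4: divide by 4. So div: 6*x = -30.
Step 4. [6*x = -30] 6·(inner) — divide through by 6. So div: x = -5.

Answer: x ∈ {-5}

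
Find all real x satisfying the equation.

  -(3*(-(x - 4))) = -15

Step 1. [-(3*(-(x - 4))) = -15] flip signs both sides ⇒ neg: 3*(-(x - 4)) = 15.
Step 2. [3*(-(x - 4)) = 15] LHS = 3·(…); ÷3 both sides ⇒ div: -(x - 4) = 5.
Step 3. [-(x - 4) = 5] leading − — multiply by −1 ⇒ neg: x - 4 = -5.
Step 4. [x - 4 = -5] the outer -4 inverts by adding 4. So sub: x = -1.

Answer: x ∈ {-1}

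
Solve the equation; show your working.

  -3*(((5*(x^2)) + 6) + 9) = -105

Step 1. [-3*(((5*(x^2)) + 6) + 9) = -105] -3 out front; divide by -3. So div: ((5*(x^2)) + 6) + 9 = 35.
Step 2. [((5*(x^2)) + 6) + 9 = 35] subtract 9: x sits inside (… + 9) ⇒ sub: (5*(x^2)) + 6 = 26.
Step 3. [(5*(x^2)) + 6 = 26] 6 comes off first (subtract 6) ⇒ sub: 5*(x^2) = 20.
Step 4. [5*(x^2) = 20] 5·(inner) — divide through by 5. So div: x^2 = 4.
Step 5. [x^2 = 4] √ both sides: 4 ≥ 0 gives two branches ⇒ sqrt: x = 2 or -2.

Answer: x ∈ {-2, 2}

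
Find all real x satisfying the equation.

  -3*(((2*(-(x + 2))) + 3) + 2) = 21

Step 1. [-3*(((2*(-(x + 2))) + 3) + 2) = 21] -3 out front; divide by -3 ⇒ div: ((2*(-(x + 2))) + 3) + 2 = -7.
Step 2. [((2*(-(x + 2))) + 3) + 2 = -7] subtract 2: x sits inside (… + 2) ⇒ sub: (2*(-(x + 2))) + 3 = -9.
Step 3. [(2*(-(x + 2))) + 3 = -9] +3 is outermost — subtract 3 both sides. So sub: 2*(-(x + 2)) = -12.
Step 4. [2*(-(x + 2)) = -12] 2 out front; divide by 2, so div: -(x + 2) = -6.
Step 5. [-(x + 2) = -6] leading − — multiply by −1, so neg: x + 2 = 6.
Step 6. [x + 2 = 6] 2 comes off first (subtract 2) ⇒ sub: x = 4.

Answer: x ∈ {4}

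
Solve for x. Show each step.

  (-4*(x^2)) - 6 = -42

Step 1. [(-4*(x^2)) - 6 = -42] -6 is outermost — add 6 both sides ⇒ sub: -4*(x^2) = -36.
Step 2. [-4*(x^2) = -36] -4 out front; divide by -4, so div: x^2 = 9.
Step 3. [x^2 = 9] LHS squared, RHS 9 ≥ 0: apply √ (±), so sqrt: x = 3 or -3.

Answer: x ∈ {-3, 3}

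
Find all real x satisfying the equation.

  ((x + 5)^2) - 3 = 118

Step 1. [((x + 5)^2) - 3 = 118] -3 is outermost — add 3 both sides, so sub: (x + 5)^2 = 121.
Step 2. [(x + 5)^2 = 121] 121 ≥ 0, LHS is (·)² — take ±√, so sqrt: x + 5 = 11 or -11.
Step 3. [x + 5 = 11 or -11] the outer +5 inverts by subtracting 5, so sub: x = 6 or -16.

Answer: x ∈ {-16, 6}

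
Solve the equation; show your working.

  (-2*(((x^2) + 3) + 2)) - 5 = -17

Step 1. [(-2*(((x^2) + 3) + 2)) - 5 = -17] the outer -5 inverts by adding 5, so sub: -2*(((x^2) + 3) + 2) = -12.
Step 2. [-2*(((x^2) + 3) + 2) = -12] leading coefficient -2: divide by -2 ⇒ div: ((x^2) + 3) + 2 = 6.
Step 3. [((x^2) + 3) + 2 = 6] +2 is outermost — subtract 2 both sides, so sub: (x^2) + 3 = 4.
Step 4. [(x^2) + 3 = 4] the outer +3 inverts by subtracting 3. So sub: x^2 = 1.
Step 5. [x^2 = 1] √ both sides: 1 ≥ 0 gives two branches ⇒ sqrt: x = 1 or -1.

Answer: x ∈ {-1, 1}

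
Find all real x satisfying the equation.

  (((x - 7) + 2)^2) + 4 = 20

Step 1. [(((x - 7) + 2)^2) + 4 = 20] peel the +4: subtract 4 from each side, so sub: ((x - 7) + 2)^2 = 16.
Step 2. [((x - 7) + 2)^2 = 16] 16 ≥ 0, LHS is (·)² — take ±√. So sqrt: (x - 7) + 2 = 4 or -4.
Step 3. [(x - 7) + 2 = 4 or -4] +2 is outermost — subtract 2 both sides ⇒ sub: x - 7 = 2 or -6.
Step 4. [x - 7 = 2 or -6] peel the -7: add 7 from each side. So sub: x = 9 or 1.

Answer: x ∈ {1, 9}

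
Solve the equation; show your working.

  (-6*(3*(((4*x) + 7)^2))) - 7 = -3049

Step 1. [(-6*(3*(((4*x) + 7)^2))) - 7 = -3049] -7 is outermost — add 7 both sides, so sub: -6*(3*(((4*x) + 7)^2)) = -3042.
Step 2. [-6*(3*(((4*x) + 7)^2)) = -3042] -6·(inner) — divide through by -6 ⇒ div: 3*(((4*x) + 7)^2) = 507.
Step 3. [3*(((4*x) + 7)^2) = 507] LHS = 3·(…); ÷3 both sides, so div: ((4*x) + 7)^2 = 169.
Step 4. [((4*x) + 7)^2 = 169] LHS squared, RHS 169 ≥ 0: apply √ (±), so sqrt: (4*x) + 7 = 13 or -13.
Step 5. [(4*x) + 7 = 13 or -13] +7 is outermost — subtract 7 both sides ⇒ sub: 4*x = 6 or -20.
Step 6. [4*x = 6 or -20] 4·(inner) — divide through by 4, so div: x = 3/2 or -5.

Answer: x ∈ {-5, 3/2}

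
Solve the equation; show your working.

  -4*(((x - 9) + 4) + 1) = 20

Step 1. [-4*(((x - 9) + 4) + 1) = 20] LHS = -4·(…); ÷-4 both sides, so div: ((x - 9) + 4) + 1 = -5.
Step 2. [((x - 9) + 4) + 1 = -5] +1 is outermost — subtract 1 both sides ⇒ sub: (x - 9) + 4 = -6.
Step 3. [(x - 9) + 4 = -6] peel the +4: subtract 4 from each side ⇒ sub: x - 9 = -10.
Step 4. [x - 9 = -10] peel the -9: add 9 from each side, so sub: x = -1.

Answer: x ∈ {-1}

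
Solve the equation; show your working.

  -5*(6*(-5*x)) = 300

Step 1. [-5*(6*(-5*x)) = 300] divide by the outer -5 ⇒ div: 6*(-5*x) = -60.
Step 2. [6*(-5*x) = -60] 6 out front; divide by 6. So div: -5*x = -10.
Step 3. [-5*x = -10] -5 out front; divide by -5, so div: x = 2.

Answer: x ∈ {2}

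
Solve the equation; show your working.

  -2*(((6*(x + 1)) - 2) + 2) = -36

Step 1. [-2*(((6*(x + 1)) - 2) + 2) = -36] leading coefficient -2: divide by -2, so div: ((6*(x + 1)) - 2) + 2 = 18.
Step 2. [((6*(x + 1)) - 2) + 2 = 18] subtract 2: x sits inside (… + 2) ⇒ sub: (6*(x + 1)) - 2 = 16.
Step 3. [(6*(x + 1)) - 2 = 16] -2 is outermost — add 2 both sides ⇒ sub: 6*(x + 1) = 18.
Step 4. [6*(x + 1) = 18] LHS = 6·(…); ÷6 both sides, so div: x + 1 = 3.
Step 5. [x + 1 = 3] peel the +1: subtract 1 from each side, so sub: x = 2.

Answer: x ∈ {2}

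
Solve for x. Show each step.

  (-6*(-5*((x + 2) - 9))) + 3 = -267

Step 1. [(-6*(-5*((x + 2) - 9))) + 3 = -267] +3 is outermost — subtract 3 both sides. So sub: -6*(-5*((x + 2) - 9)) = -270.
Step 2. [-6*(-5*((x + 2) - 9)) = -270] -6·(inner) — divide through by -6. So div: -5*((x + 2) - 9) = 45.
Step 3. [-5*((x + 2) - 9) = 45] LHS = -5·(…); ÷-5 both sides. So div: (x + 2) - 9 = -9.
Step 4. [(x + 2) - 9 = -9] 9 comes off first (add 9). So sub: x + 2 = 0.
Step 5. [x + 2 = 0] 2 comes off first (subtract 2). So sub: x = -2.

Answer: x ∈ {-2}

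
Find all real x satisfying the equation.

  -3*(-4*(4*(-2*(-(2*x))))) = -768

Step 1. [-3*(-4*(4*(-2*(-(2*x))))) = -768] -3 out front; divide by -3. So div: -4*(4*(-2*(-(2*x)))) = 256.
Step 2. [-4*(4*(-2*(-(2*x)))) = 256] -4 out front; divide by -4. So div: 4*(-2*(-(2*x))) = -64.
Step 3. [4*(-2*(-(2*x))) = -64] leading coefficient 4: divide by 4, so div: -2*(-(2*x)) = -16.
Step 4. [-2*(-(2*x)) = -16] divide by the outer -2. So div: -(2*x) = 8.
Step 5. [-(2*x) = 8] LHS negated; negate both sides ⇒ neg: 2*x = -8.
Step 6. [2*x = -8] LHS = 2·(…); ÷2 both sides, so div: x = -4.

Answer: x ∈ {-4}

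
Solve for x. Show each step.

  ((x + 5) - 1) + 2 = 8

Step 1. [((x + 5) - 1) + 2 = 8] 2 comes off first (subtract 2). So sub: (x + 5) - 1 = 6.
Step 2. [(x + 5) - 1 = 6] peel the -1: add 1 from each side. So sub: x + 5 = 7.
Step 3. [x + 5 = 7] subtract 5: x sits inside (… + 5). So sub: x = 2.

Answer: x ∈ {2}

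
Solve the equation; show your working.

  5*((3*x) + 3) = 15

Step 1. [5*((3*x) + 3) = 15] 5·(inner) — divide through by 5 ⇒ div: (3*x) + 3 = 3.
Step 2. [(3*x) + 3 = 3] peel the +3: subtract 3 from each side ⇒ sub: 3*x = 0.
Step 3. [3*x = 0] 3 out front; divide by 3. So div: x = 0.

Answer: x ∈ {0}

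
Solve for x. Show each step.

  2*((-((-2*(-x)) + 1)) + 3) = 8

Step 1. [2*((-((-2*(-x)) + 1)) + 3) = 8] 2 out front; divide by 2, so div: (-((-2*(-x)) + 1)) + 3 = 4.
Step 2. [(-((-2*(-x)) + 1)) + 3 = 4] 3 comes off first (subtract 3) ⇒ sub: -((-2*(-x)) + 1) = 1.
Step 3. [-((-2*(-x)) + 1) = 1] LHS negated; negate both sides. So neg: (-2*(-x)) + 1 = -1.
Step 4. [(-2*(-x)) + 1 = -1] +1 is outermost — subtract 1 both sides, so sub: -2*(-x) = -2.
Step 5. [-2*(-x) = -2] leading coefficient -2: divide by -2. So div: -x = 1.
Step 6. [-x = 1] flip signs both sides. So neg: x = -1.

Answer: x ∈ {-1}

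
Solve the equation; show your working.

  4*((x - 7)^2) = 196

Step 1. [4*((x - 7)^2) = 196] leading coefficient 4: divide by 4 ⇒ div: (x - 7)^2 = 49.
Step 2. [(x - 7)^2 = 49] 49 ≥ 0, LHS is (·)² — take ±√ ⇒ sqrt: x - 7 = 7 or -7.
Step 3. [x - 7 = 7 or -7] the outer -7 inverts by adding 7 ⇒ sub: x = 14 or 0.

Answer: x ∈ {0, 14}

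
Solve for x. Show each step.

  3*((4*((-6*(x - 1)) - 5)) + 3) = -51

Step 1. [3*((4*((-6*(x - 1)) - 5)) + 3) = -51] LHS = 3·(…); ÷3 both sides ⇒ div: (4*((-6*(x - 1)) - 5)) + 3 = -17.
Step 2. [(4*((-6*(x - 1)) - 5)) + 3 = -17] +3 is outermost — subtract 3 both sides ⇒ sub: 4*((-6*(x - 1)) - 5) = -20.
Step 3. [4*((-6*(x - 1)) - 5) = -20] divide by the outer 4, so div: (-6*(x - 1)) - 5 = -5.
Step 4. [(-6*(x - 1)) - 5 = -5] add 5: x sits inside (… - 5), so sub: -6*(x - 1) = 0.
Step 5. [-6*(x - 1) = 0] -6·(inner) — divide through by -6. So div: x - 1 = 0.
Step 6. [x - 1 = 0] the outer -1 inverts by adding 1, so sub: x = 1.

Answer: x ∈ {1}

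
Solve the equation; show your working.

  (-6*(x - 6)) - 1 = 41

Step 1. [(-6*(x - 6)) - 1 = 41] add 1: x sits inside (… - 1) ⇒ sub: -6*(x - 6) = 42.
Step 2. [-6*(x - 6) = 42] LHS = -6·(…); ÷-6 both sides, so div: x - 6 = -7.
Step 3. [x - 6 = -7] peel the -6: add 6 from each side. So sub: x = -1.

Answer: x ∈ {-1}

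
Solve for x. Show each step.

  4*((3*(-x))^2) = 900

Step 1. [4*((3*(-x))^2) = 900] leading coefficient 4: divide by 4, so div: (3*(-x))^2 = 225.
Step 2. [(3*(-x))^2 = 225] 225 ≥ 0, LHS is (·)² — take ±√. So sqrt: 3*(-x) = 15 or -15.
Step 3. [3*(-x) = 15 or -15] 3·(inner) — divide through by 3, so div: -x = 5 or -5.
Step 4. [-x = 5 or -5] leading − — multiply by −1, so neg: x = -5 or 5.

Answer: x ∈ {-5, 5}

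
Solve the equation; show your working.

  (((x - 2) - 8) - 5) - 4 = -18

Step 1. [(((x - 2) - 8) - 5) - 4 = -18] -4 is outermost — add 4 both sides. So sub: ((x - 2) - 8) - 5 = -14.
Step 2. [((x - 2) - 8) - 5 = -14] 5 comes off first (add 5) ⇒ sub: (x - 2) - 8 = -9.
Step 3. [(x - 2) - 8 = -9] the outer -8 inverts by adding 8, so sub: x - 2 = -1.
Step 4. [x - 2 = -1] the outer -2 inverts by adding 2 ⇒ sub: x = 1.

Answer: x ∈ {1}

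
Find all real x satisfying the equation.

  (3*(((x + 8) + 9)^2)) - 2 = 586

Step 1. [(3*(((x + 8) + 9)^2)) - 2 = 586] the outer -2 inverts by adding 2, so sub: 3*(((x + 8) + 9)^2) = 588.
Step 2. [3*(((x + 8) + 9)^2) = 588] divide by the outer 3, so div: ((x + 8) + 9)^2 = 196.
Step 3. [((x + 8) + 9)^2 = 196] 196 ≥ 0, LHS is (·)² — take ±√ ⇒ sqrt: (x + 8) + 9 = 14 or -14.
Step 4. [(x + 8) + 9 = 14 or -14] subtract 9: x sits inside (… + 9) ⇒ sub: x + 8 = 5 or -23.
Step 5. [x + 8 = 5 or -23] subtract 8: x sits inside (… + 8), so sub: x = -3 or -31.

Answer: x ∈ {-31, -3}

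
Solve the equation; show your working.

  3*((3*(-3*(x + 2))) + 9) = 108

Step 1. [3*((3*(-3*(x + 2))) + 9) = 108] divide by the outer 3, so div: (3*(-3*(x + 2))) + 9 = 36.
Step 2. [(3*(-3*(x + 2))) + 9 = 36] 3 | LHS and 3 | 36: pull 3 out ⇒ factor: (-3*(x + 2)) + 3 = 12.
Step 3. [(-3*(x + 2)) + 3 = 12] -3 divides every term; factor it out, so factor: (x + 2) - 1 = -4.
Step 4. [(x + 2) - 1 = -4] peel the -1: add 1 from each side. So sub: x + 2 = -3.
Step 5. [x + 2 = -3] 2 comes off first (subtract 2). So sub: x = -5.

Answer: x ∈ {-5}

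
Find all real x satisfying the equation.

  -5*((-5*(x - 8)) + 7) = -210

Step 1. [-5*((-5*(x - 8)) + 7) = -210] -5·(inner) — divide through by -5, so div: (-5*(x - 8)) + 7 = 42.
Step 2. [(-5*(x - 8)) + 7 = 42] +7 is outermost — subtract 7 both sides. So sub: -5*(x - 8) = 35.
Step 3. [-5*(x - 8) = 35] -5·(inner) — divide through by -5. So div: x - 8 = -7.
Step 4. [x - 8 = -7] peel the -8: add 8 from each side, so sub: x = 1.

Answer: x ∈ {1}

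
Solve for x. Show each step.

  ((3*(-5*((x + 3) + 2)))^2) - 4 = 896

Step 1. [((3*(-5*((x + 3) + 2)))^2) - 4 = 896] -4 is outermost — add 4 both sides, so sub: (3*(-5*((x + 3) + 2)))^2 = 900.
Step 2. [(3*(-5*((x + 3) + 2)))^2 = 900] √ both sides: 900 ≥ 0 gives two branches ⇒ sqrt: 3*(-5*((x + 3) + 2)) = 30 or -30.
Step 3. [3*(-5*((x + 3) + 2)) = 30 or -30] LHS = 3·(…); ÷3 both sides ⇒ div: -5*((x + 3) + 2) = 10 or -10.
Step 4. [-5*((x + 3) + 2) = 10 or -10] leading coefficient -5: divide by -5, so div: (x + 3) + 2 = -2 or 2.
Step 5. [(x + 3) + 2 = -2 or 2] subtract 2: x sits inside (… + 2). So sub: x + 3 = -4 or 0.
Step 6. [x + 3 = -4 or 0] 3 comes off first (subtract 3), so sub: x = -7 or -3.

Answer: x ∈ {-7, -3}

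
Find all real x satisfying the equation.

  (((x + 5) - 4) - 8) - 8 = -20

Step 1. [(((x + 5) - 4) - 8) - 8 = -20] peel the -8: add 8 from each side. So sub: ((x + 5) - 4) - 8 = -12.
Step 2. [((x + 5) - 4) - 8 = -12] the outer -8 inverts by adding 8, so sub: (x + 5) - 4 = -4.
Step 3. [(x + 5) - 4 = -4] add 4: x sits inside (… - 4). So sub: x + 5 = 0.
Step 4. [x + 5 = 0] peel the +5: subtract 5 from each side ⇒ sub: x = -5.

Answer: x ∈ {-5}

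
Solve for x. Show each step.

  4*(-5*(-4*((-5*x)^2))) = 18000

Step 1. [4*(-5*(-4*((-5*x)^2))) = 18000] 4 out front; divide by 4. So div: -5*(-4*((-5*x)^2)) = 4500.
Step 2. [-5*(-4*((-5*x)^2)) = 4500] leading coefficient -5: divide by -5 ⇒ div: -4*((-5*x)^2) = -900.
Step 3. [-4*((-5*x)^2) = -900] -4·(inner) — divide through by -4 ⇒ div: (-5*x)^2 = 225.
Step 4. [(-5*x)^2 = 225] √ both sides: 225 ≥ 0 gives two branches ⇒ sqrt: -5*x = 15 or -15.
Step 5. [-5*x = 15 or -15] -5 out front; divide by -5. So div: x = -3 or 3.

Answer: x ∈ {-3, 3}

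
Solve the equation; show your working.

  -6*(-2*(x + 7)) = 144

Step 1. [-6*(-2*(x + 7)) = 144] leading coefficient -6: divide by -6 ⇒ div: -2*(x + 7) = -24.
Step 2. [-2*(x + 7) = -24] LHS = -2·(…); ÷-2 both sides ⇒ div: x + 7 = 12.
Step 3. [x + 7 = 12] subtract 7: x sits inside (… + 7) ⇒ sub: x = 5.

Answer: x ∈ {5}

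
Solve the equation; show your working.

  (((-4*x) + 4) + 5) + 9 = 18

Step 1. [(((-4*x) + 4) + 5) + 9 = 18] +9 is outermost — subtract 9 both sides. So sub: ((-4*x) + 4) + 5 = 9.
Step 2. [((-4*x) + 4) + 5 = 9] 5 comes off first (subtract 5) ⇒ sub: (-4*x) + 4 = 4.
Step 3. [(-4*x) + 4 = 4] 4 comes off first (subtract 4), so sub: -4*x = 0.
Step 4. [-4*x = 0] -4 out front; divide by -4 ⇒ div: x = 0.

Answer: x ∈ {0}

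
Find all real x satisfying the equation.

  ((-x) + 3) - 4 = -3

Step 1. [((-x) + 3) - 4 = -3] the outer -4 inverts by adding 4. So sub: (-x) + 3 = 1.
Step 2. [(-x) + 3 = 1] +3 is outermost — subtract 3 both sides, so sub: -x = -2.
Step 3. [-x = -2] flip signs both sides ⇒ neg: x = 2.

Answer: x ∈ {2}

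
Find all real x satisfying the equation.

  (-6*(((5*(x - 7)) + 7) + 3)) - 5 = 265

Step 1. [(-6*(((5*(x - 7)) + 7) + 3)) - 5 = 265] peel the -5: add 5 from each side. So sub: -6*(((5*(x - 7)) + 7) + 3) = 270.
Step 2. [-6*(((5*(x - 7)) + 7) + 3) = 270] leading coefficient -6: divide by -6, so div: ((5*(x - 7)) + 7) + 3 = -45.
Step 3. [((5*(x - 7)) + 7) + 3 = -45] subtract 3: x sits inside (… + 3) ⇒ sub: (5*(x - 7)) + 7 = -48.
Step 4. [(5*(x - 7)) + 7 = -48] the outer +7 inverts by subtracting 7. So sub: 5*(x - 7) = -55.
Step 5. [5*(x - 7) = -55] 5 out front; divide by 5 ⇒ div: x - 7 = -11.
Step 6. [x - 7 = -11] peel the -7: add 7 from each side ⇒ sub: x = -4.

Answer: x ∈ {-4}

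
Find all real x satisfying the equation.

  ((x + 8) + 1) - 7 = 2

Step 1. [((x + 8) + 1) - 7 = 2] 7 comes off first (add 7) ⇒ sub: (x + 8) + 1 = 9.
Step 2. [(x + 8) + 1 = 9] peel the +1: subtract 1 from each side. So sub: x + 8 = 8.
Step 3. [x + 8 = 8] the outer +8 inverts by subtracting 8 ⇒ sub: x = 0.

Answer: x ∈ {0}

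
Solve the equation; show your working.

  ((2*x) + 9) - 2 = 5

Step 1. [((2*x) + 9) - 2 = 5] 2 comes off first (add 2), so sub: (2*x) + 9 = 7.
Step 2. [(2*x) + 9 = 7] 9 comes off first (subtract 9). So sub: 2*x = -2.
Step 3. [2*x = -2] LHS = 2·(…); ÷2 both sides, so div: x = -1.

Answer: x ∈ {-1}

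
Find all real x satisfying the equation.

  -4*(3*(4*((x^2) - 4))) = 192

Step 1. [-4*(3*(4*((x^2) - 4))) = 192] leading coefficient -4: divide by -4. So div: 3*(4*((x^2) - 4)) = -48.
Step 2. [3*(4*((x^2) - 4)) = -48] LHS = 3·(…); ÷3 both sides, so div: 4*((x^2) - 4) = -16.
Step 3. [4*((x^2) - 4) = -16] 4 out front; divide by 4, so div: (x^2) - 4 = -4.
Step 4. [(x^2) - 4 = -4] 4 comes off first (add 4). So sub: x^2 = 0.
Step 5. [x^2 = 0] LHS squared, RHS 0 ≥ 0: apply √ (±), so sqrt: x = 0.

Answer: x ∈ {0}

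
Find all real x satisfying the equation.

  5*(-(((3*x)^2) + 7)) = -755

Step 1. [5*(-(((3*x)^2) + 7)) = -755] divide by the outer 5 ⇒ div: -(((3*x)^2) + 7) = -151.
Step 2. [-(((3*x)^2) + 7) = -151] flip signs both sides ⇒ neg: ((3*x)^2) + 7 = 151.
Step 3. [((3*x)^2) + 7 = 151] subtract 7: x sits inside (… + 7). So sub: (3*x)^2 = 144.
Step 4. [(3*x)^2 = 144] 144 ≥ 0, LHS is (·)² — take ±√, so sqrt: 3*x = 12 or -12.
Step 5. [3*x = 12 or -12] leading coefficient 3: divide by 3. So div: x = 4 or -4.

Answer: x ∈ {-4, 4}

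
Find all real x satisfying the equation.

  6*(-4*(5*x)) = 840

Step 1. [6*(-4*(5*x)) = 840] leading coefficient 6: divide by 6. So div: -4*(5*x) = 140.
Step 2. [-4*(5*x) = 140] -4 out front; divide by -4, so div: 5*x = -35.
Step 3. [5*x = -35] divide by the outer 5, so div: x = -7.

Answer: x ∈ {-7}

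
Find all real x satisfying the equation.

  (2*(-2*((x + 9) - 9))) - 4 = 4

Step 1. [(2*(-2*((x + 9) - 9))) - 4 = 4] common factor 2 (LHS and 4) — divide through ⇒ factor: (-2*((x + 9) - 9)) - 2 = 2.
Step 2. [(-2*((x + 9) - 9)) - 2 = 2] common factor -2 (LHS and 2) — divide through, so factor: ((x + 9) - 9) + 1 = -1.
Step 3. [((x + 9) - 9) + 1 = -1] the outer +1 inverts by subtracting 1. So sub: (x + 9) - 9 = -2.
Step 4. [(x + 9) - 9 = -2] add 9: x sits inside (… - 9), so sub: x + 9 = 7.
Step 5. [x + 9 = 7] +9 is outermost — subtract 9 both sides. So sub: x = -2.

Answer: x ∈ {-2}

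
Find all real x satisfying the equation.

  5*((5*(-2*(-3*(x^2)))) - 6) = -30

Step 1. [5*((5*(-2*(-3*(x^2)))) - 6) = -30] 5 out front; divide by 5. So div: (5*(-2*(-3*(x^2)))) - 6 = -6.
Step 2. [(5*(-2*(-3*(x^2)))) - 6 = -6] peel the -6: add 6 from each side. So sub: 5*(-2*(-3*(x^2))) = 0.
Step 3. [5*(-2*(-3*(x^2))) = 0] divide by the outer 5 ⇒ div: -2*(-3*(x^2)) = 0.
Step 4. [-2*(-3*(x^2)) = 0] -2 out front; divide by -2 ⇒ div: -3*(x^2) = 0.
Step 5. [-3*(x^2) = 0] -3·(inner) — divide through by -3 ⇒ div: x^2 = 0.
Step 6. [x^2 = 0] LHS squared, RHS 0 ≥ 0: apply √ (±), so sqrt: x = 0.

Answer: x ∈ {0}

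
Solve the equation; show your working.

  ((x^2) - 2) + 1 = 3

Step 1. [((x^2) - 2) + 1 = 3] 1 comes off first (subtract 1), so sub: (x^2) - 2 = 2.
Step 2. [(x^2) - 2 = 2] 2 comes off first (add 2), so sub: x^2 = 4.
Step 3. [x^2 = 4] √ both sides: 4 ≥ 0 gives two branches, so sqrt: x = 2 or -2.

Answer: x ∈ {-2, 2}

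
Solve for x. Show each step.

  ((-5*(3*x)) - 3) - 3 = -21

Step 1. [((-5*(3*x)) - 3) - 3 = -21] 3 comes off first (add 3) ⇒ sub: (-5*(3*x)) - 3 = -18.
Step 2. [(-5*(3*x)) - 3 = -18] 3 comes off first (add 3) ⇒ sub: -5*(3*x) = -15.
Step 3. [-5*(3*x) = -15] -5 out front; divide by -5 ⇒ div: 3*x = 3.
Step 4. [3*x = 3] leading coefficient 3: divide by 3, so div: x = 1.

Answer: x ∈ {1}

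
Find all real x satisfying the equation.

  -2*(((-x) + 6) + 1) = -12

Step 1. [-2*(((-x) + 6) + 1) = -12] LHS = -2·(…); ÷-2 both sides, so div: ((-x) + 6) + 1 = 6.
Step 2. [((-x) + 6) + 1 = 6] 1 comes off first (subtract 1) ⇒ sub: (-x) + 6 = 5.
Step 3. [(-x) + 6 = 5] peel the +6: subtract 6 from each side ⇒ sub: -x = -1.
Step 4. [-x = -1] flip signs both sides, so neg: x = 1.

Answer: x ∈ {1}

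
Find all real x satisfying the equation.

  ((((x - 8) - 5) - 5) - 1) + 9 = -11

Step 1. [((((x - 8) - 5) - 5) - 1) + 9 = -11] subtract 9: x sits inside (… + 9) ⇒ sub: (((x - 8) - 5) - 5) - 1 = -20.
Step 2. [(((x - 8) - 5) - 5) - 1 = -20] add 1: x sits inside (… - 1). So sub: ((x - 8) - 5) - 5 = -19.
Step 3. [((x - 8) - 5) - 5 = -19] the outer -5 inverts by adding 5. So sub: (x - 8) - 5 = -14.
Step 4. [(x - 8) - 5 = -14] the outer -5 inverts by adding 5 ⇒ sub: x - 8 = -9.
Step 5. [x - 8 = -9] 8 comes off first (add 8) ⇒ sub: x = -1.

Answer: x ∈ {-1}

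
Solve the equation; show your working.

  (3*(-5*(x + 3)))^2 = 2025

Step 1. [(3*(-5*(x + 3)))^2 = 2025] LHS squared, RHS 2025 ≥ 0: apply √ (±). So sqrt: 3*(-5*(x + 3)) = 45 or -45.
Step 2. [3*(-5*(x + 3)) = 45 or -45] 3 out front; divide by 3. So div: -5*(x + 3) = 15 or -15.
Step 3. [-5*(x + 3) = 15 or -15] -5·(inner) — divide through by -5, so div: x + 3 = -3 or 3.
Step 4. [x + 3 = -3 or 3] 3 comes off first (subtract 3) ⇒ sub: x = -6 or 0.

Answer: x ∈ {-6, 0}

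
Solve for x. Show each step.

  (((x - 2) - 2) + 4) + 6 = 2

Step 1. [(((x - 2) - 2) + 4) + 6 = 2] subtract 6: x sits inside (… + 6), so sub: ((x - 2) - 2) + 4 = -4.
Step 2. [((x - 2) - 2) + 4 = -4] peel the +4: subtract 4 from each side, so sub: (x - 2) - 2 = -8.
Step 3. [(x - 2) - 2 = -8] 2 comes off first (add 2). So sub: x - 2 = -6.
Step 4. [x - 2 = -6] add 2: x sits inside (… - 2). So sub: x = -4.

Answer: x ∈ {-4}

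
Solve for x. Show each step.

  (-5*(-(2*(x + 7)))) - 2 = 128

Step 1. [(-5*(-(2*(x + 7)))) - 2 = 128] add 2: x sits inside (… - 2), so sub: -5*(-(2*(x + 7))) = 130.
Step 2. [-5*(-(2*(x + 7))) = 130] -5 out front; divide by -5, so div: -(2*(x + 7)) = -26.
Step 3. [-(2*(x + 7)) = -26] leading − — multiply by −1 ⇒ neg: 2*(x + 7) = 26.
Step 4. [2*(x + 7) = 26] leading coefficient 2: divide by 2. So div: x + 7 = 13.
Step 5. [x + 7 = 13] 7 comes off first (subtract 7). So sub: x = 6.

Answer: x ∈ {6}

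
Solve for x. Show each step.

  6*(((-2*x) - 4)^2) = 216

Step 1. [6*(((-2*x) - 4)^2) = 216] leading coefficient 6: divide by 6, so div: ((-2*x) - 4)^2 = 36.
Step 2. [((-2*x) - 4)^2 = 36] √ both sides: 36 ≥ 0 gives two branches ⇒ sqrt: (-2*x) - 4 = 6 or -6.
Step 3. [(-2*x) - 4 = 6 or -6] -2 | LHS and -2 | 6 or -6: pull -2 out ⇒ factor: x + 2 = -3 or 3.
Step 4. [x + 2 = -3 or 3] subtract 2: x sits inside (… + 2), so sub: x = -5 or 1.

Answer: x ∈ {-5, 1}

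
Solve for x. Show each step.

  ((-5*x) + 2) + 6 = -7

Step 1. [((-5*x) + 2) + 6 = -7] the outer +6 inverts by subtracting 6 ⇒ sub: (-5*x) + 2 = -13.
Step 2. [(-5*x) + 2 = -13] the outer +2 inverts by subtracting 2, so sub: -5*x = -15.
Step 3. [-5*x = -15] LHS = -5·(…); ÷-5 both sides. So div: x = 3.

Answer: x ∈ {3}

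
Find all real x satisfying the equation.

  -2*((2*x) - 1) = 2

Step 1. [-2*((2*x) - 1) = 2] -2·(inner) — divide through by -2 ⇒ div: (2*x) - 1 = -1.
Step 2. [(2*x) - 1 = -1] -1 is outermost — add 1 both sides, so sub: 2*x = 0.
Step 3. [2*x = 0] LHS = 2·(…); ÷2 both sides. So div: x = 0.

Answer: x ∈ {0}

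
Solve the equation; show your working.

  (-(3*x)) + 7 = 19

Step 1. [(-(3*x)) + 7 = 19] 7 comes off first (subtract 7). So sub: -(3*x) = 12.
Step 2. [-(3*x) = 12] LHS negated; negate both sides. So neg: 3*x = -12.
Step 3. [3*x = -12] LHS = 3·(…); ÷3 both sides, so div: x = -4.

Answer: x ∈ {-4}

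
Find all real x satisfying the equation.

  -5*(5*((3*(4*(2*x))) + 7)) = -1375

Step 1. [-5*(5*((3*(4*(2*x))) + 7)) = -1375] divide by the outer -5, so div: 5*((3*(4*(2*x))) + 7) = 275.
Step 2. [5*((3*(4*(2*x))) + 7) = 275] leading coefficient 5: divide by 5 ⇒ div: (3*(4*(2*x))) + 7 = 55.
Step 3. [(3*(4*(2*x))) + 7 = 55] +7 is outermost — subtract 7 both sides. So sub: 3*(4*(2*x)) = 48.
Step 4. [3*(4*(2*x)) = 48] LHS = 3·(…); ÷3 both sides, so div: 4*(2*x) = 16.
Step 5. [4*(2*x) = 16] 4·(inner) — divide through by 4, so div: 2*x = 4.
Step 6. [2*x = 4] 2·(inner) — divide through by 2, so div: x = 2.

Answer: x ∈ {2}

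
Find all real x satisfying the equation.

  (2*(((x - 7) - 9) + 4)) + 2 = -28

Step 1. [(2*(((x - 7) - 9) + 4)) + 2 = -28] 2 | LHS and 2 | -28: pull 2 out. So factor: (((x - 7) - 9) + 4) + 1 = -14.
Step 2. [(((x - 7) - 9) + 4) + 1 = -14] +1 is outermost — subtract 1 both sides ⇒ sub: ((x - 7) - 9) + 4 = -15.
Step 3. [((x - 7) - 9) + 4 = -15] peel the +4: subtract 4 from each side, so sub: (x - 7) - 9 = -19.
Step 4. [(x - 7) - 9 = -19] add 9: x sits inside (… - 9), so sub: x - 7 = -10.
Step 5. [x - 7 = -10] peel the -7: add 7 from each side. So sub: x = -3.

Answer: x ∈ {-3}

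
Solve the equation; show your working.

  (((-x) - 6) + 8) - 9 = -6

Step 1. [(((-x) - 6) + 8) - 9 = -6] 9 comes off first (add 9) ⇒ sub: ((-x) - 6) + 8 = 3.
Step 2. [((-x) - 6) + 8 = 3] peel the +8: subtract 8 from each side. So sub: (-x) - 6 = -5.
Step 3. [(-x) - 6 = -5] -6 is outermost — add 6 both sides, so sub: -x = 1.
Step 4. [-x = 1] flip signs both sides. So neg: x = -1.

Answer: x ∈ {-1}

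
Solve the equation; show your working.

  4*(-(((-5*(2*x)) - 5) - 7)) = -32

Step 1. [4*(-(((-5*(2*x)) - 5) - 7)) = -32] divide by the outer 4 ⇒ div: -(((-5*(2*x)) - 5) - 7) = -8.
Step 2. [-(((-5*(2*x)) - 5) - 7) = -8] flip signs both sides ⇒ neg: ((-5*(2*x)) - 5) - 7 = 8.
Step 3. [((-5*(2*x)) - 5) - 7 = 8] -7 is outermost — add 7 both sides, so sub: (-5*(2*x)) - 5 = 15.
Step 4. [(-5*(2*x)) - 5 = 15] add 5: x sits inside (… - 5). So sub: -5*(2*x) = 20.
Step 5. [-5*(2*x) = 20] -5 out front; divide by -5. So div: 2*x = -4.
Step 6. [2*x = -4] 2 out front; divide by 2. So div: x = -2.

Answer: x ∈ {-2}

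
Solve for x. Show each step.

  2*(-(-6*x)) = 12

Step 1. [2*(-(-6*x)) = 12] leading coefficient 2: divide by 2, so div: -(-6*x) = 6.
Step 2. [-(-6*x) = 6] flip signs both sides, so neg: -6*x = -6.
Step 3. [-6*x = -6] leading coefficient -6: divide by -6, so div: x = 1.

Answer: x ∈ {1}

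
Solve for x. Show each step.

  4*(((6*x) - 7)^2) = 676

Step 1. [4*(((6*x) - 7)^2) = 676] leading coefficient 4: divide by 4 ⇒ div: ((6*x) - 7)^2 = 169.
Step 2. [((6*x) - 7)^2 = 169] √ both sides: 169 ≥ 0 gives two branches, so sqrt: (6*x) - 7 = 13 or -13.
Step 3. [(6*x) - 7 = 13 or -13] 7 comes off first (add 7), so sub: 6*x = 20 or -6.
Step 4. [6*x = 20 or -6] divide by the outer 6 ⇒ div: x = 10/3 or -1.

Answer: x ∈ {-1, 10/3}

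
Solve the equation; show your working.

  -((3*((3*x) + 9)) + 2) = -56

Step 1. [-((3*((3*x) + 9)) + 2) = -56] LHS negated; negate both sides ⇒ neg: (3*((3*x) + 9)) + 2 = 56.
Step 2. [(3*((3*x) + 9)) + 2 = 56] the outer +2 inverts by subtracting 2, so sub: 3*((3*x) + 9) = 54.
Step 3. [3*((3*x) + 9) = 54] leading coefficient 3: divide by 3, so div: (3*x) + 9 = 18.
Step 4. [(3*x) + 9 = 18] 9 comes off first (subtract 9). So sub: 3*x = 9.
Step 5. [3*x = 9] leading coefficient 3: divide by 3. So div: x = 3.

Answer: x ∈ {3}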